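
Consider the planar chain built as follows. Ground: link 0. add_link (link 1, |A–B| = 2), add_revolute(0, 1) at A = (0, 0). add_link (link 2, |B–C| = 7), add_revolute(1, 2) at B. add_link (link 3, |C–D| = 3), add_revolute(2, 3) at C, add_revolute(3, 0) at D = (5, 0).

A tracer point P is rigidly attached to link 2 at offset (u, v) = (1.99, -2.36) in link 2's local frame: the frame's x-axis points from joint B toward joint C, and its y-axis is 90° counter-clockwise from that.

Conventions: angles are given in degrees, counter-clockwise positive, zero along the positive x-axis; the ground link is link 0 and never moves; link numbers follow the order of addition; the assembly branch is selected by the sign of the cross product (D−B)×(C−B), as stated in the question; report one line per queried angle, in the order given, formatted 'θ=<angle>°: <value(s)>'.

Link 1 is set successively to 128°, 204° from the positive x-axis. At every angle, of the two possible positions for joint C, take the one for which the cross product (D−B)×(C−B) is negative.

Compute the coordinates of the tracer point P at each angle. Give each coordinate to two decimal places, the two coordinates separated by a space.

A=(0,0), D=(5.00,0)
θ=128°: B = A + 2.00·(cos128°, sin128°) = (-1.2313, 1.5760)
θ=128°: |BD| = 6.4275
θ=128°: circle(B,7.00) ∩ circle(D,3.00): a=6.3254, h=2.9983
θ=128°:   candidates: C₊=(5.6361,2.9318) cross=19.271; C₋=(4.1658,-2.8817) cross=-19.271
θ=128°:   branch - wants cross < 0 → take C=(4.1658,-2.8817) (cross=-19.271)
θ=128°: ex = (C−B)/|BC| = (0.7710,-0.6368); ey = (0.6368,0.7710)
θ=128°: P = B + 1.99·ex + -2.36·ey = (-1.1999,-1.5108)
θ=204°: B = A + 2.00·(cos204°, sin204°) = (-1.8271, -0.8135)
θ=204°: |BD| = 6.8754
θ=204°: circle(B,7.00) ∩ circle(D,3.00): a=6.3466, h=2.9530
θ=204°:   candidates: C₊=(4.1256,2.8697) cross=20.303; C₋=(4.8243,-2.9949) cross=-20.303
θ=204°:   branch - wants cross < 0 → take C=(4.8243,-2.9949) (cross=-20.303)
θ=204°: ex = (C−B)/|BC| = (0.9502,-0.3116); ey = (0.3116,0.9502)
θ=204°: P = B + 1.99·ex + -2.36·ey = (-0.6716,-3.6761)

θ=128°: -1.20 -1.51
θ=204°: -0.67 -3.68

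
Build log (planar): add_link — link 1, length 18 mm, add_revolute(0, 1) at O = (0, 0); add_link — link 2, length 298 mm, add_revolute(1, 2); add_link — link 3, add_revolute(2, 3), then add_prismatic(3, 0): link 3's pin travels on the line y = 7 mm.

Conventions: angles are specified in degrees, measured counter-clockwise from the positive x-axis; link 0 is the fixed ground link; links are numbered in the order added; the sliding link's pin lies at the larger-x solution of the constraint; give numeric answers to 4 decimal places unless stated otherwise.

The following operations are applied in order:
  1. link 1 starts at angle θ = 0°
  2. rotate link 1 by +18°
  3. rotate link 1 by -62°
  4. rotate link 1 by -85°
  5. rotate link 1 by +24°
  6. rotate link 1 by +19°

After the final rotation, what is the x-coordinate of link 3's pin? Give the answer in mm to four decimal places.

geometry: r = 18 mm, L = 298 mm, e = 7 mm; θ starts at 0°
rotate link 1 by +18°: θ ← 0° +18° = 18°
rotate link 1 by -62°: θ ← 18° -62° = -44°
rotate link 1 by -85°: θ ← -44° -85° = -129°
rotate link 1 by +24°: θ ← -129° +24° = -105°
rotate link 1 by +19°: θ ← -105° +19° = -86°
crank pin P = (r cos θ, r sin θ) = (1.255617, -17.956153)
h = r sin θ − e = -17.956153 − 7 = -24.956153
x = r cos θ + √(L² − h²) = 1.255617 + 296.953179 = 298.208795

298.2088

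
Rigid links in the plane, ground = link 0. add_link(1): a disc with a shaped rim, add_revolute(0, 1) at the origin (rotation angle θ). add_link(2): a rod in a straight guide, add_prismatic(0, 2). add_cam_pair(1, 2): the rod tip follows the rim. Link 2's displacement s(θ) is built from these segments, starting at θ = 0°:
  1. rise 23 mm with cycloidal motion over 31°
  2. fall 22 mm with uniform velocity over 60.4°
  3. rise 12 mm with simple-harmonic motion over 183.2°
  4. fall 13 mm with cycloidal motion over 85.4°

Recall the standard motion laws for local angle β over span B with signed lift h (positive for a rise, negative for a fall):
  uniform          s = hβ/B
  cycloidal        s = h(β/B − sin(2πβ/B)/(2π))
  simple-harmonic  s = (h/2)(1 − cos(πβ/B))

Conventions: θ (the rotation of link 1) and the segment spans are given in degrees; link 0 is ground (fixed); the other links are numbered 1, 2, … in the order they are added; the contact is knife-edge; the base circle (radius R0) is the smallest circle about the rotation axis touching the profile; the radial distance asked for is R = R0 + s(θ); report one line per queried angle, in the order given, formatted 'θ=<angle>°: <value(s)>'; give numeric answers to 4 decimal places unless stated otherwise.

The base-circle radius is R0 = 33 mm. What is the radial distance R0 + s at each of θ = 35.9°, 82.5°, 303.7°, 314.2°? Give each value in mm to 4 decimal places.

segment 1 (0° to 31°, cycloidal, h = 23) is passed completely: s = 0.0000 + (23) = 23.0000
θ = 35.9° falls in segment 2 (31° to 91.4°, uniform, h = -22): β = 35.9 − 31 = 4.9°, B = 60.4°; Δs = -22·4.9/60.4 = -1.7848; s = 23.0000 − 1.7848 = 21.2152
θ = 82.5° falls in segment 2 (31° to 91.4°, uniform, h = -22): β = 82.5 − 31 = 51.5°, B = 60.4°; Δs = -22·51.5/60.4 = -18.7583; s = 23.0000 − 18.7583 = 4.2417
segment 2 (31° to 91.4°, uniform, h = -22) is passed completely: s = 23.0000 + (-22) = 1.0000
segment 3 (91.4° to 274.6°, simple-harmonic, h = 12) is passed completely: s = 1.0000 + (12) = 13.0000
θ = 303.7° falls in segment 4 (274.6° to 360°, cycloidal, h = -13): β = 303.7 − 274.6 = 29.1°, B = 85.4°; Δs = -13·(0.3407 − sin(2π·0.3407)/(2π)) = -2.6881; s = 13.0000 − 2.6881 = 10.3119
θ = 314.2° falls in segment 4 (274.6° to 360°, cycloidal, h = -13): β = 314.2 − 274.6 = 39.6°, B = 85.4°; Δs = -13·(0.4637 − sin(2π·0.4637)/(2π)) = -5.5603; s = 13.0000 − 5.5603 = 7.4397
θ=35.9°: R = R0 + s = 33 + 21.2152 = 54.2152
θ=82.5°: R = R0 + s = 33 + 4.2417 = 37.2417
θ=303.7°: R = R0 + s = 33 + 10.3119 = 43.3119
θ=314.2°: R = R0 + s = 33 + 7.4397 = 40.4397

θ=35.9°: 54.2152
θ=82.5°: 37.2417
θ=303.7°: 43.3119
θ=314.2°: 40.4397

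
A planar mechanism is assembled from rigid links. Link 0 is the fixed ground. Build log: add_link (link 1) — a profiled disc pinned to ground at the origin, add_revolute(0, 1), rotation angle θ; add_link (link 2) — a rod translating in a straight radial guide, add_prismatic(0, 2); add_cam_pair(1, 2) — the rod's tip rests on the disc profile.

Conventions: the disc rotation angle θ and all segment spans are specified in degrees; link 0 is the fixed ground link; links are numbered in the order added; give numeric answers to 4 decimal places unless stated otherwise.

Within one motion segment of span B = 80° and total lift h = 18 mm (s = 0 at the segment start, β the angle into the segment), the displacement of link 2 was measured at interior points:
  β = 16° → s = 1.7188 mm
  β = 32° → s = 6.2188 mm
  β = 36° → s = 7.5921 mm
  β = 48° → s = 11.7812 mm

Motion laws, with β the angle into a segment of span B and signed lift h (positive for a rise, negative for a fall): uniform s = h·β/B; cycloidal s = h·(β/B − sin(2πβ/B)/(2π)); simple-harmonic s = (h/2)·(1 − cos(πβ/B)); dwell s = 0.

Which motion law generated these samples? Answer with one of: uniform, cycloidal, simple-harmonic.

candidates at β/B = r: uniform s = h·r (linear in β); cycloidal s = h·(r − sin(2πr)/(2π)); simple-harmonic s = (h/2)(1 − cos(πr))
β=16°: printed 1.7188 | uniform 3.6000, cycloidal 0.8754, simple-harmonic 1.7188
β=32°: printed 6.2188 | uniform 7.2000, cycloidal 5.5161, simple-harmonic 6.2188
β=36°: printed 7.5921 | uniform 8.1000, cycloidal 7.2147, simple-harmonic 7.5921
β=48°: printed 11.7812 | uniform 10.8000, cycloidal 12.4839, simple-harmonic 11.7812
only one law matches every sample → simple-harmonic

simple-harmonic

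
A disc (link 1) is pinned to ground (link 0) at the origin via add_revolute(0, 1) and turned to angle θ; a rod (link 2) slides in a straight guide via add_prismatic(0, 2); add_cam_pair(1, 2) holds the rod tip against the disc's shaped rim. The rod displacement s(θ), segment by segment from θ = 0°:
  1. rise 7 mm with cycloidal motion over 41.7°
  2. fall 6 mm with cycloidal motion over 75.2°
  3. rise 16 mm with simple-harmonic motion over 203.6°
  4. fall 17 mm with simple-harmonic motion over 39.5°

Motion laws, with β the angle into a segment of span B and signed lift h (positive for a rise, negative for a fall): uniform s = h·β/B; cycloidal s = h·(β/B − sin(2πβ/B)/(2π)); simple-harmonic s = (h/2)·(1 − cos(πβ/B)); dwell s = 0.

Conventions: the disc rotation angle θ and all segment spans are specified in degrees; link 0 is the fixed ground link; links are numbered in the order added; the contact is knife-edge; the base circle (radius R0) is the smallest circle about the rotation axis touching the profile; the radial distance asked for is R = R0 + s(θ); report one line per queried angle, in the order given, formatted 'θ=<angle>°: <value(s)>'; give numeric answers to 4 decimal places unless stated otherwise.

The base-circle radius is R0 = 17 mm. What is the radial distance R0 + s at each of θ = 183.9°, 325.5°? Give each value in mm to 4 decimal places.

segment 1 (0° to 41.7°, cycloidal, h = 7) is passed completely: s = 0.0000 + (7) = 7.0000
segment 2 (41.7° to 116.9°, cycloidal, h = -6) is passed completely: s = 7.0000 + (-6) = 1.0000
θ = 183.9° falls in segment 3 (116.9° to 320.5°, simple-harmonic, h = 16): β = 183.9 − 116.9 = 67°, B = 203.6°; Δs = 16/2·(1 − cos(π·0.3291)) = 3.9077; s = 1.0000 + 3.9077 = 4.9077
segment 3 (116.9° to 320.5°, simple-harmonic, h = 16) is passed completely: s = 1.0000 + (16) = 17.0000
θ = 325.5° falls in segment 4 (320.5° to 360°, simple-harmonic, h = -17): β = 325.5 − 320.5 = 5°, B = 39.5°; Δs = -17/2·(1 − cos(π·0.1266)) = -0.6633; s = 17.0000 − 0.6633 = 16.3367
θ=183.9°: R = R0 + s = 17 + 4.9077 = 21.9077
θ=325.5°: R = R0 + s = 17 + 16.3367 = 33.3367

θ=183.9°: 21.9077
θ=325.5°: 33.3367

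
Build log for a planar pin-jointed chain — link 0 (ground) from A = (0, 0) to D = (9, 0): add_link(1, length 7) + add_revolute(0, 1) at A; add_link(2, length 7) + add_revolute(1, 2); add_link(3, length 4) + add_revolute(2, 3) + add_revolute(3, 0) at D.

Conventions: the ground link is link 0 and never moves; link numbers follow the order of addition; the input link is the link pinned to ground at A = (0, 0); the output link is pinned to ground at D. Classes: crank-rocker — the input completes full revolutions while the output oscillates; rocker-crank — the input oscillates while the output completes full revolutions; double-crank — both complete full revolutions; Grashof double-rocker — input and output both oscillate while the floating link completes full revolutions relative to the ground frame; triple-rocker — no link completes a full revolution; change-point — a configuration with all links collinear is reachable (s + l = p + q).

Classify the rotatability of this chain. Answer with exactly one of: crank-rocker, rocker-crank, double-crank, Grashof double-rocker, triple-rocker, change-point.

lengths: ground=9, input=7, coupler=7, output=4
sorted: s=4 (shortest), l=9 (longest), p+q=14
s + l = 13 vs p + q = 14
s + l < p + q (Grashof) with shortest = output link → rocker-crank

rocker-crank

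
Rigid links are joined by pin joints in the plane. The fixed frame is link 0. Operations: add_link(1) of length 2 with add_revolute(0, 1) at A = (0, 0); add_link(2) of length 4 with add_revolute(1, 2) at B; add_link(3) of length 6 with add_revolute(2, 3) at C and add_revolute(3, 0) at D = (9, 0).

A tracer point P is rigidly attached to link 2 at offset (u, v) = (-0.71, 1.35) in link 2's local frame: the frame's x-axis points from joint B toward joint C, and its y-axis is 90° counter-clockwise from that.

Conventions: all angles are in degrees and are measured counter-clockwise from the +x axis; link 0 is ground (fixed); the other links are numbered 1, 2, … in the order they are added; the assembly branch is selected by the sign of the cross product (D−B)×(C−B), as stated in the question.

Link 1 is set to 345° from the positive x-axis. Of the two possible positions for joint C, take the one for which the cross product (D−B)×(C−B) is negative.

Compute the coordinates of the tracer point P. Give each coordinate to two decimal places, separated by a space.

A=(0,0), D=(9.00,0)
B = A + 2.00·(cos345°, sin345°) = (1.9319, -0.5176)
|BD| = 7.0871
circle(B,4.00) ∩ circle(D,6.00): a=2.1325, h=3.3841
  candidates: C₊=(3.8115,3.0132) cross=23.984; C₋=(4.3059,-3.7370) cross=-23.984
  branch - wants cross < 0 → take C=(4.3059,-3.7370) (cross=-23.984)
ex = (C−B)/|BC| = (0.5935,-0.8048); ey = (0.8048,0.5935)
P = B + -0.71·ex + 1.35·ey = (2.5970,0.8550)

2.60 0.86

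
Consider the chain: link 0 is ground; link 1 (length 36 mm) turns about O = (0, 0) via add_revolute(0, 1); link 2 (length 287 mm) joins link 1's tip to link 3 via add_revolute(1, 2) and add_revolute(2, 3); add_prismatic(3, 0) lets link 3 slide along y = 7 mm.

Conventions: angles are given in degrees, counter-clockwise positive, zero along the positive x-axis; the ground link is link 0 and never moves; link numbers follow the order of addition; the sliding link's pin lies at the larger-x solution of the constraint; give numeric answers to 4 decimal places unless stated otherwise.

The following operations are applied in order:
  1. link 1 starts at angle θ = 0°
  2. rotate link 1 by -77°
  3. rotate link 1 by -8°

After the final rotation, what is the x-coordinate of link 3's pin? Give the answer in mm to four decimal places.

geometry: r = 36 mm, L = 287 mm, e = 7 mm; θ starts at 0°
rotate link 1 by -77°: θ ← 0° -77° = -77°
rotate link 1 by -8°: θ ← -77° -8° = -85°
crank pin P = (r cos θ, r sin θ) = (3.137607, -35.863009)
h = r sin θ − e = -35.863009 − 7 = -42.863009
x = r cos θ + √(L² − h²) = 3.137607 + 283.781188 = 286.918794

286.9188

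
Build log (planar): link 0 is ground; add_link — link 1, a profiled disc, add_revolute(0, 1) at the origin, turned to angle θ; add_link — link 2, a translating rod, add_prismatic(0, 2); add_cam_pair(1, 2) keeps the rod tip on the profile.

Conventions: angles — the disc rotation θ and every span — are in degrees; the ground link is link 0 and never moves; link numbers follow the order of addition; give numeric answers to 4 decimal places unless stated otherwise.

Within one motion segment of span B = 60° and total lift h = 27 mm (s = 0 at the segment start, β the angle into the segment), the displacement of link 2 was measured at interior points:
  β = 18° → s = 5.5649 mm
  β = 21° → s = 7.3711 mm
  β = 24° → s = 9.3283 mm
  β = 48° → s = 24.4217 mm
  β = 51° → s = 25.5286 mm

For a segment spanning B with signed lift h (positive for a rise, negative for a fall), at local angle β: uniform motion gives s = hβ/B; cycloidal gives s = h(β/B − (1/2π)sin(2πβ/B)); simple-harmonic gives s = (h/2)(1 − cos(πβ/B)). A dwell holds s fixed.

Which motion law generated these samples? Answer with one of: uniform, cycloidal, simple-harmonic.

candidates at β/B = r: uniform s = h·r (linear in β); cycloidal s = h·(r − sin(2πr)/(2π)); simple-harmonic s = (h/2)(1 − cos(πr))
β=18°: printed 5.5649 | uniform 8.1000, cycloidal 4.0131, simple-harmonic 5.5649
β=21°: printed 7.3711 | uniform 9.4500, cycloidal 5.9735, simple-harmonic 7.3711
β=24°: printed 9.3283 | uniform 10.8000, cycloidal 8.2742, simple-harmonic 9.3283
β=48°: printed 24.4217 | uniform 21.6000, cycloidal 25.6869, simple-harmonic 24.4217
β=51°: printed 25.5286 | uniform 22.9500, cycloidal 26.4265, simple-harmonic 25.5286
only one law matches every sample → simple-harmonic

simple-harmonic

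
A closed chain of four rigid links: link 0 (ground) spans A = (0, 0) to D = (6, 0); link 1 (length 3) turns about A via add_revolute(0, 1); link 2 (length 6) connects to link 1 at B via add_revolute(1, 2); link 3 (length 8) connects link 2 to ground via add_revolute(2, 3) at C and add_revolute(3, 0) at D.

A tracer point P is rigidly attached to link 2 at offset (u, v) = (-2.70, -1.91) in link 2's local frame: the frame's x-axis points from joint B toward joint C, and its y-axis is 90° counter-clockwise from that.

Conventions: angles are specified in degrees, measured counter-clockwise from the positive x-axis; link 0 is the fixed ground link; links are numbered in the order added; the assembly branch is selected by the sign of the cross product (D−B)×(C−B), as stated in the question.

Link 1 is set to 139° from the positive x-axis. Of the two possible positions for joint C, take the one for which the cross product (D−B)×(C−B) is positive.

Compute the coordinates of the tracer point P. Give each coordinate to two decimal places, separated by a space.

A=(0,0), D=(6.00,0)
B = A + 3.00·(cos139°, sin139°) = (-2.2641, 1.9682)
|BD| = 8.4953
circle(B,6.00) ∩ circle(D,8.00): a=2.5997, h=5.4076
  candidates: C₊=(1.5176,6.6263) cross=45.939; C₋=(-0.9880,-3.8945) cross=-45.939
  branch + wants cross > 0 → take C=(1.5176,6.6263) (cross=45.939)
ex = (C−B)/|BC| = (0.6303,0.7764); ey = (-0.7764,0.6303)
P = B + -2.70·ex + -1.91·ey = (-2.4831,-1.3318)

-2.48 -1.33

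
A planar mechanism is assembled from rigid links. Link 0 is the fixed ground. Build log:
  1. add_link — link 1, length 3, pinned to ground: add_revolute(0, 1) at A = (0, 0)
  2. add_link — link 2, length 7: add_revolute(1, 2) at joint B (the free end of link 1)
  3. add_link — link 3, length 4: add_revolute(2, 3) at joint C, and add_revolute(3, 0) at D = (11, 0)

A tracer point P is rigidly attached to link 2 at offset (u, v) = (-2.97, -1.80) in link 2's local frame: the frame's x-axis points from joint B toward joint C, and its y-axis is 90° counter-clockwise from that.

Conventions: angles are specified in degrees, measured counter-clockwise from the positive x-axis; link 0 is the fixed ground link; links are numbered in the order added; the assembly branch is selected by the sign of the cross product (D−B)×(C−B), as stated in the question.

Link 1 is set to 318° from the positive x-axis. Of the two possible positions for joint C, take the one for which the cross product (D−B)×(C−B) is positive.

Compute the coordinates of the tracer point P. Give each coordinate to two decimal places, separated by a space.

A=(0,0), D=(11.00,0)
B = A + 3.00·(cos318°, sin318°) = (2.2294, -2.0074)
|BD| = 8.9974
circle(B,7.00) ∩ circle(D,4.00): a=6.3326, h=2.9831
  candidates: C₊=(7.7368,2.3134) cross=26.840; C₋=(9.0679,-3.5024) cross=-26.840
  branch + wants cross > 0 → take C=(7.7368,2.3134) (cross=26.840)
ex = (C−B)/|BC| = (0.7868,0.6172); ey = (-0.6172,0.7868)
P = B + -2.97·ex + -1.80·ey = (1.0038,-5.2568)

1.00 -5.26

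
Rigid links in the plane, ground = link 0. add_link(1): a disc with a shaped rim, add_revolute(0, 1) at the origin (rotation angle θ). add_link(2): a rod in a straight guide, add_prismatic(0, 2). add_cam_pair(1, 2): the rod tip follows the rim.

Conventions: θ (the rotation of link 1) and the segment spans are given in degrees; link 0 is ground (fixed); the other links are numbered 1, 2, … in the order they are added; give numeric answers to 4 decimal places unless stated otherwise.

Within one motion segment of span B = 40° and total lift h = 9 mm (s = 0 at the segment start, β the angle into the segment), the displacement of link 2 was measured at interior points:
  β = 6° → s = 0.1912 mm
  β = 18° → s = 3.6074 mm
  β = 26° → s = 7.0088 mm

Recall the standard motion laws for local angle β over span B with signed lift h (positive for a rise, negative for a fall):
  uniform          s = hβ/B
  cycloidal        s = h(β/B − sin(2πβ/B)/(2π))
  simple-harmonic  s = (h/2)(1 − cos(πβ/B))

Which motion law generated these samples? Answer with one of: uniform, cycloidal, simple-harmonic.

candidates at β/B = r: uniform s = h·r (linear in β); cycloidal s = h·(r − sin(2πr)/(2π)); simple-harmonic s = (h/2)(1 − cos(πr))
β=6°: printed 0.1912 | uniform 1.3500, cycloidal 0.1912, simple-harmonic 0.4905
β=18°: printed 3.6074 | uniform 4.0500, cycloidal 3.6074, simple-harmonic 3.7960
β=26°: printed 7.0088 | uniform 5.8500, cycloidal 7.0088, simple-harmonic 6.5430
only one law matches every sample → cycloidal

cycloidal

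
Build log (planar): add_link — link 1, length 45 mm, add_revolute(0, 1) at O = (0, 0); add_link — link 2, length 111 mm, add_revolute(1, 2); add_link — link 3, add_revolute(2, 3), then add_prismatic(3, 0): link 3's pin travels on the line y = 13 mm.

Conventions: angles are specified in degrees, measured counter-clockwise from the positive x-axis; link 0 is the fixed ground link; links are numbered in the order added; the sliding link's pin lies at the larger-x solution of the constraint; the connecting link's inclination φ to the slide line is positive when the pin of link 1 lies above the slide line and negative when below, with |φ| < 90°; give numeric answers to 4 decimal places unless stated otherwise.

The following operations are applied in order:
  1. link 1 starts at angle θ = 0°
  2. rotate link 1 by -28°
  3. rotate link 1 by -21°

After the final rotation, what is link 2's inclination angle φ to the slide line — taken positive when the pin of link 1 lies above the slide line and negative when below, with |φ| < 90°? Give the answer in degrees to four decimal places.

geometry: r = 45 mm, L = 111 mm, e = 13 mm; θ starts at 0°
rotate link 1 by -28°: θ ← 0° -28° = -28°
rotate link 1 by -21°: θ ← -28° -21° = -49°
h = r sin θ − e = -33.961931 − 13 = -46.961931
sin φ = h / L = -46.961931 / 111 = -0.42308046
φ = arcsin(-0.42308046) = -25.029223°

-25.0292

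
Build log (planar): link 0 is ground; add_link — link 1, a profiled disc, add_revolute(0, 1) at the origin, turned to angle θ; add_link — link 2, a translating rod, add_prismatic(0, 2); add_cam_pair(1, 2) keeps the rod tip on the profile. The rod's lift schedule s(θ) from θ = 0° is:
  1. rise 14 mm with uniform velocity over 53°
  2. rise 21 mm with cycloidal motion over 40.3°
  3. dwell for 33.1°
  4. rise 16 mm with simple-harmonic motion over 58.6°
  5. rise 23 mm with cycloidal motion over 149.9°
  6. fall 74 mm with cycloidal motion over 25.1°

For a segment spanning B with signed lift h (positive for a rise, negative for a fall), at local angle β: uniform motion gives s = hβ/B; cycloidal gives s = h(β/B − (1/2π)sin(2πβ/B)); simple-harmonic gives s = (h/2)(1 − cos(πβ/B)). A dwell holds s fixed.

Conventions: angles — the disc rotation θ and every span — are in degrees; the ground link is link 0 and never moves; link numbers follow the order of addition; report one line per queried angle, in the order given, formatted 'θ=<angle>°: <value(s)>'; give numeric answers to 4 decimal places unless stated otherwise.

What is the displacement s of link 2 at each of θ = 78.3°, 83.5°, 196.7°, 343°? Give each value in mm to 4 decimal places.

seg 1 [0°–53°] uniform, h=14: full span → s += 14 → s = 14.0000
seg 2 [53°–93.3°] cycloidal, h=21: θ=78.3° here. β=25.3, B=40.3. 21·(0.6278 − sin(2π·0.6278)/(2π)) = 15.5880 → s = 29.5880
seg 2 [53°–93.3°] cycloidal, h=21: θ=83.5° here. β=30.5, B=40.3. 21·(0.7568 − sin(2π·0.7568)/(2π)) = 19.2325 → s = 33.2325
seg 2 [53°–93.3°] cycloidal, h=21: full span → s += 21 → s = 35.0000
seg 3 [93.3°–126.4°] dwell: s stays 35.0000
seg 4 [126.4°–185°] simple-harmonic, h=16: full span → s += 16 → s = 51.0000
seg 5 [185°–334.9°] cycloidal, h=23: θ=196.7° here. β=11.7, B=149.9. 23·(0.0781 − sin(2π·0.0781)/(2π)) = 0.0711 → s = 51.0711
seg 5 [185°–334.9°] cycloidal, h=23: full span → s += 23 → s = 74.0000
seg 6 [334.9°–360°] cycloidal, h=-74: θ=343° here. β=8.1, B=25.1. -74·(0.3227 − sin(2π·0.3227)/(2π)) = -13.3108 → s = 60.6892

θ=78.3°: 29.5880
θ=83.5°: 33.2325
θ=196.7°: 51.0711
θ=343°: 60.6892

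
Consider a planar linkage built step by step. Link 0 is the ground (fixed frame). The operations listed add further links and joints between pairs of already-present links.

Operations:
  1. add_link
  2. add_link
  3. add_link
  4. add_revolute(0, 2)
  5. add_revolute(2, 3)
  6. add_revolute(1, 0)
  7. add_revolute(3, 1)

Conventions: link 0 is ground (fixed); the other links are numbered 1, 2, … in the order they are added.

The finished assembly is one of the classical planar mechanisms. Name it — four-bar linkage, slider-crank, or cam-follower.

links: 4 (incl. ground); joints: 4 revolute, 0 prismatic, 0 higher (cam) pair, forming one closed loop
4 links in a single 4R loop → four-bar linkage

four-bar linkage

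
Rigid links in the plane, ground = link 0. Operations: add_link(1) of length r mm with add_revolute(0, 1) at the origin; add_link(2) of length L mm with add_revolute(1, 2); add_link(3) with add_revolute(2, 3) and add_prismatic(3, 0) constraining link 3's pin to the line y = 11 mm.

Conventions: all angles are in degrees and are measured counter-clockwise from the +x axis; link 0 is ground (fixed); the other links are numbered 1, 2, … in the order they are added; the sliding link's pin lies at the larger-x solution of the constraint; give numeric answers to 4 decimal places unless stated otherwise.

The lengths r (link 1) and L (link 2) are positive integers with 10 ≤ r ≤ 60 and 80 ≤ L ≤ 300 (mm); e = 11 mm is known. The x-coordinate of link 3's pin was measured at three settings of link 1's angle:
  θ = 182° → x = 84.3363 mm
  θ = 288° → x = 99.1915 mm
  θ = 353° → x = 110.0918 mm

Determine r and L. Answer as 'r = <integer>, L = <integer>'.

constraint per measurement: (x − r cos θ)² + (r sin θ − e)² = L²
subtracting the θ₁ and θ₂ equations cancels the r² and L² terms:
r = (x₁² − x₂²) / (2[(x₁cos θ₁ + e sin θ₁) − (x₂cos θ₂ + e sin θ₂)]) = 13.0000 → r = 13
L² = (x₁ − r cos θ₁)² + (r sin θ₁ − e)² = 9604.0008 → L = 98.0000 → L = 98
check at θ₃=353°: x = 110.0918 (printed 110.0918) ✓

r = 13, L = 98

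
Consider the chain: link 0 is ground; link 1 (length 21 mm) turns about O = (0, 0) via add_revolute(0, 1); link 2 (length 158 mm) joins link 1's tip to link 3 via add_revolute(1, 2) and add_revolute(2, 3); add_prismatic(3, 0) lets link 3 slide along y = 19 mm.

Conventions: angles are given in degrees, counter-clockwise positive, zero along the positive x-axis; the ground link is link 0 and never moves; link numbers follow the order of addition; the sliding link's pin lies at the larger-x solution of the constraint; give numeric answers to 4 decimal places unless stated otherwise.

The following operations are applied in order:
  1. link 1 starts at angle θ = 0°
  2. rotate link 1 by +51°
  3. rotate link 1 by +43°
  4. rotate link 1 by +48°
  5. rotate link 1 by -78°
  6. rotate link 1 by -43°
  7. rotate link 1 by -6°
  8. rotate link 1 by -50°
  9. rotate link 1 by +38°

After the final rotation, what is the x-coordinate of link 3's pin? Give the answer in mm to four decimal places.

geometry: r = 21 mm, L = 158 mm, e = 19 mm; θ starts at 0°
rotate link 1 by +51°: θ ← 0° +51° = 51°
rotate link 1 by +43°: θ ← 51° +43° = 94°
rotate link 1 by +48°: θ ← 94° +48° = 142°
rotate link 1 by -78°: θ ← 142° -78° = 64°
rotate link 1 by -43°: θ ← 64° -43° = 21°
rotate link 1 by -6°: θ ← 21° -6° = 15°
rotate link 1 by -50°: θ ← 15° -50° = -35°
rotate link 1 by +38°: θ ← -35° +38° = 3°
crank pin P = (r cos θ, r sin θ) = (20.971220, 1.099055)
h = r sin θ − e = 1.099055 − 19 = -17.900945
x = r cos θ + √(L² − h²) = 20.971220 + 156.982662 = 177.953882

177.9539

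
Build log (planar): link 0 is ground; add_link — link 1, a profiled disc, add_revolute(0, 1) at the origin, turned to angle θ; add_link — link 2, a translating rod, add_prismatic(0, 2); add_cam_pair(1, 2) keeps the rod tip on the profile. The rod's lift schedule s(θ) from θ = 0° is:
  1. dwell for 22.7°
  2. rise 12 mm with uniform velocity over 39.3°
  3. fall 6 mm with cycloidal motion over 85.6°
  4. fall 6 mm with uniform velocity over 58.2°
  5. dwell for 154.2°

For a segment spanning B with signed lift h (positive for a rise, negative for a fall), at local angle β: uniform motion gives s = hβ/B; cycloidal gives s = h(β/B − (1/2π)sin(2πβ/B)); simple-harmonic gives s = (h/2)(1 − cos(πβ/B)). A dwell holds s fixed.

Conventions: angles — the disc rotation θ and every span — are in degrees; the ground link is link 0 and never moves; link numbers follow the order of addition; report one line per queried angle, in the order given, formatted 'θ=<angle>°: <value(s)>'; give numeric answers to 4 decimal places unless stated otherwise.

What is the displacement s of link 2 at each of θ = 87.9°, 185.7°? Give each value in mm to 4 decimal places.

seg 1 [0°–22.7°] dwell: s stays 0.0000
seg 2 [22.7°–62°] uniform, h=12: full span → s += 12 → s = 12.0000
seg 3 [62°–147.6°] cycloidal, h=-6: θ=87.9° here. β=25.9, B=85.6. -6·(0.3026 − sin(2π·0.3026)/(2π)) = -0.9121 → s = 11.0879
seg 3 [62°–147.6°] cycloidal, h=-6: full span → s += -6 → s = 6.0000
seg 4 [147.6°–205.8°] uniform, h=-6: θ=185.7° here. β=38.1, B=58.2. -6·38.1/58.2 = -3.9278 → s = 2.0722

θ=87.9°: 11.0879
θ=185.7°: 2.0722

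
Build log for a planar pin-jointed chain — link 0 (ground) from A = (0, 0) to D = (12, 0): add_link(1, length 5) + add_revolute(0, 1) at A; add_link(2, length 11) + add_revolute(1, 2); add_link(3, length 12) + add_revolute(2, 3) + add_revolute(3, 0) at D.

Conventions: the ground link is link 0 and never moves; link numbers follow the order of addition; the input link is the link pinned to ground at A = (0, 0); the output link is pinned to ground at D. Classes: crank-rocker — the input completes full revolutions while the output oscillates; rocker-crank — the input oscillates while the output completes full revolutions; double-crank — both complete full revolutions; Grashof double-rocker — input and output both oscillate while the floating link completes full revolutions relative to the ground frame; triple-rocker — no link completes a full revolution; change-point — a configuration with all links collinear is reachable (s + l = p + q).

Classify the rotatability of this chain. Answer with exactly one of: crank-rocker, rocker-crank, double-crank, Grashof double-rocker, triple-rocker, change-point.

lengths: ground=12, input=5, coupler=11, output=12
sorted: s=5 (shortest), l=12 (longest), p+q=23
s + l = 17 vs p + q = 23
s + l < p + q (Grashof) with shortest = input link → crank-rocker

crank-rocker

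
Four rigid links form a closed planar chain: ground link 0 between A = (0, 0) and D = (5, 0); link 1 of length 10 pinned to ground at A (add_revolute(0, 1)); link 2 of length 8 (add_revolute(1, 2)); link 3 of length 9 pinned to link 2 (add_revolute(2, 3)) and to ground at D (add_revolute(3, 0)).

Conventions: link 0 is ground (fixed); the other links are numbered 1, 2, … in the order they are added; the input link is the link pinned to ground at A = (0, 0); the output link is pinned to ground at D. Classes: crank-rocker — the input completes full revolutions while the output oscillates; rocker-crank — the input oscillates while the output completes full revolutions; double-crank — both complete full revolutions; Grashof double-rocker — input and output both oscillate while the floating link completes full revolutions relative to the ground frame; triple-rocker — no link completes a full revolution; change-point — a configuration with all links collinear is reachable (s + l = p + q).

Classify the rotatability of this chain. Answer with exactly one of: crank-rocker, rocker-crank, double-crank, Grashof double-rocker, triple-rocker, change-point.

lengths: ground=5, input=10, coupler=8, output=9
sorted: s=5 (shortest), l=10 (longest), p+q=17
s + l = 15 vs p + q = 17
s + l < p + q (Grashof) with shortest = ground link → double-crank

double-crank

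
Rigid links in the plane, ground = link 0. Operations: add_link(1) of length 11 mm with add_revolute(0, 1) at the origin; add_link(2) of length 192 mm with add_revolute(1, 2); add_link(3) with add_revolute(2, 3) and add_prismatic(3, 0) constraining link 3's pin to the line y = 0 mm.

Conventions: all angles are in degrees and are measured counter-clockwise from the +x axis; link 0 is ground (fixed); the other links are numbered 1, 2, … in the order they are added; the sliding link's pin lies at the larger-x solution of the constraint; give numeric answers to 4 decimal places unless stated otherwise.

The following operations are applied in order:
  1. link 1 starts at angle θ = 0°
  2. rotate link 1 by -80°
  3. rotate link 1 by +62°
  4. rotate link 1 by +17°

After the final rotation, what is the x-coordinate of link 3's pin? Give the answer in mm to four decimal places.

geometry: r = 11 mm, L = 192 mm, e = 0 mm; θ starts at 0°
rotate link 1 by -80°: θ ← 0° -80° = -80°
rotate link 1 by +62°: θ ← -80° +62° = -18°
rotate link 1 by +17°: θ ← -18° +17° = -1°
crank pin P = (r cos θ, r sin θ) = (10.998325, -0.191976)
h = r sin θ − e = -0.191976 − 0 = -0.191976
x = r cos θ + √(L² − h²) = 10.998325 + 191.999904 = 202.998229

202.9982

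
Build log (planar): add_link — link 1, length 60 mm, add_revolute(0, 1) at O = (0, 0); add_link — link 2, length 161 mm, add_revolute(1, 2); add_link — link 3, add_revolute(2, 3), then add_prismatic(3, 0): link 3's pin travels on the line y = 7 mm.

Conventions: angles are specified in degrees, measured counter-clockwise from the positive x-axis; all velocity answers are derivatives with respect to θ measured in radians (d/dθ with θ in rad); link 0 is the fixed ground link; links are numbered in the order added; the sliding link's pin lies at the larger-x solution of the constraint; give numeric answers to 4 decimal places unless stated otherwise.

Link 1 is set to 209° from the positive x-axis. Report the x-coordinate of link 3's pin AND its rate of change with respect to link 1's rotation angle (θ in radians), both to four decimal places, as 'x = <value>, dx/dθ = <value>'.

geometry: r = 60 mm, L = 161 mm, e = 7 mm
crank pin P = (r cos θ, r sin θ) = (-52.477182, -29.088577)
h = r sin θ − e = -29.088577 − 7 = -36.088577
x = r cos θ + √(L² − h²) = -52.477182 + 156.903201 = 104.426019
dx/dθ = −r sin θ − h·r cos θ/√(L² − h²) (θ in radians; h = -36.088577) = 17.018544

x = 104.4260, dx/dθ = 17.0185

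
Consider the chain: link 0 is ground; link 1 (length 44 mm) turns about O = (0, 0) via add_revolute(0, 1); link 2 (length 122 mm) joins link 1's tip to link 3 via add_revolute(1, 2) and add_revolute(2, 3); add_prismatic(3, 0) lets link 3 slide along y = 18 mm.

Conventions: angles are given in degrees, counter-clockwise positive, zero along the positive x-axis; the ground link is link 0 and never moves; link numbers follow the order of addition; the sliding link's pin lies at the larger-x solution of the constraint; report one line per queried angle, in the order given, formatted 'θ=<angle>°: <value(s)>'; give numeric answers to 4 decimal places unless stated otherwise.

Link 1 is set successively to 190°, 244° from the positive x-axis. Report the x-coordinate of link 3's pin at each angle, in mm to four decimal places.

geometry: r = 44 mm, L = 122 mm, e = 18 mm
θ=190°: crank pin P = (r cos θ, r sin θ) = (-43.331541, -7.640520)
θ=190°: h = r sin θ − e = -7.640520 − 18 = -25.640520
θ=190°: x = r cos θ + √(L² − h²) = -43.331541 + 119.275160 = 75.943619
θ=244°: crank pin P = (r cos θ, r sin θ) = (-19.288330, -39.546938)
θ=244°: h = r sin θ − e = -39.546938 − 18 = -57.546938
θ=244°: x = r cos θ + √(L² − h²) = -19.288330 + 107.574857 = 88.286527

θ=190°: 75.9436
θ=244°: 88.2865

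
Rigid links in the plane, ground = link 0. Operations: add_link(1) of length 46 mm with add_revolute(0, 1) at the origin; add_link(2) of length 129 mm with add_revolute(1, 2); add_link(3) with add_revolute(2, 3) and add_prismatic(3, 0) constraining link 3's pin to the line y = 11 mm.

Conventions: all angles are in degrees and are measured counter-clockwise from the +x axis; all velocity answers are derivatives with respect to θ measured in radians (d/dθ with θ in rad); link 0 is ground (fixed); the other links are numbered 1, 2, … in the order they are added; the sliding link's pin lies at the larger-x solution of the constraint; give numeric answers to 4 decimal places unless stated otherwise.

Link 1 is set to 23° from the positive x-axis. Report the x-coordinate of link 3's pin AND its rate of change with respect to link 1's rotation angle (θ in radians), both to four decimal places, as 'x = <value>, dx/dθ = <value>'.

geometry: r = 46 mm, L = 129 mm, e = 11 mm
crank pin P = (r cos θ, r sin θ) = (42.343223, 17.973632)
h = r sin θ − e = 17.973632 − 11 = 6.973632
x = r cos θ + √(L² − h²) = 42.343223 + 128.811368 = 171.154591
dx/dθ = −r sin θ − h·r cos θ/√(L² − h²) (θ in radians; h = 6.973632) = -20.266023

x = 171.1546, dx/dθ = -20.2660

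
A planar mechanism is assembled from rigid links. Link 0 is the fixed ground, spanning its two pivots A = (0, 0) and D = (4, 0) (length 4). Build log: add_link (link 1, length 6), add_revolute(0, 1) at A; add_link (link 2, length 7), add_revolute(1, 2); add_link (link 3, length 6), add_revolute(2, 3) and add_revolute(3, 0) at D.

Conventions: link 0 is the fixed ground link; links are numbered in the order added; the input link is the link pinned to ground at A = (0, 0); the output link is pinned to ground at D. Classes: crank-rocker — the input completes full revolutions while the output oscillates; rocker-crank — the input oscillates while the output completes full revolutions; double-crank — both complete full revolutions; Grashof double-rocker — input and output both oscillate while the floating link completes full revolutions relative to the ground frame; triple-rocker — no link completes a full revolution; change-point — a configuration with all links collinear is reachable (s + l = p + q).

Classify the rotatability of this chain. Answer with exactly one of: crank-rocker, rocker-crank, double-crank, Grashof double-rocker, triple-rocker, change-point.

lengths: ground=4, input=6, coupler=7, output=6
sorted: s=4 (shortest), l=7 (longest), p+q=12
s + l = 11 vs p + q = 12
s + l < p + q (Grashof) with shortest = ground link → double-crank

double-crank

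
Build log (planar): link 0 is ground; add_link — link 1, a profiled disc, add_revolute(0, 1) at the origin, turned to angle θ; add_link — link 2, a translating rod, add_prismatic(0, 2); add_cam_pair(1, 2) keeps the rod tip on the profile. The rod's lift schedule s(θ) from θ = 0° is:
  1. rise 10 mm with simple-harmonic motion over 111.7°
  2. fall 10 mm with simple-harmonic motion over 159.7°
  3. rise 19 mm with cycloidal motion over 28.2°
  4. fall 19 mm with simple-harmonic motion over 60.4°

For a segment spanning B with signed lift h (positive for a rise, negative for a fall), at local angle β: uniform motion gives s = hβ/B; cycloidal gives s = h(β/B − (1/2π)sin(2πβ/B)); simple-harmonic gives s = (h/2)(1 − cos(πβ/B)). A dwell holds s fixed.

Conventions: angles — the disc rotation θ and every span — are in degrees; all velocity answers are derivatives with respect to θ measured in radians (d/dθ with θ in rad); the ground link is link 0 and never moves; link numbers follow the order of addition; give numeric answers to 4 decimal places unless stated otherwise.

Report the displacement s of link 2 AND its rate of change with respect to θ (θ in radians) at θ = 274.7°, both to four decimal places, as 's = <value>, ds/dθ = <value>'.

seg 1 [0°–111.7°] simple-harmonic, h=10: full span → s += 10 → s = 10.0000
seg 2 [111.7°–271.4°] simple-harmonic, h=-10: full span → s += -10 → s = 0.0000
seg 3 [271.4°–299.6°] cycloidal, h=19: θ=274.7° here. β=3.3, B=28.2. 19·(0.1170 − sin(2π·0.1170)/(2π)) = 0.1950 → s = 0.1950
velocity in seg [271.4°–299.6°] (cycloidal), θ in radians: β = 3.3° = 0.0576 rad, B = 28.2° = 0.4922 rad; ds/dθ = (h/B)(1 − cos(2πβ/B)) = (19/0.4922)(1 − cos(2π·0.1170)) = 9.973143 mm/rad

s = 0.1950, ds/dθ = 9.9731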